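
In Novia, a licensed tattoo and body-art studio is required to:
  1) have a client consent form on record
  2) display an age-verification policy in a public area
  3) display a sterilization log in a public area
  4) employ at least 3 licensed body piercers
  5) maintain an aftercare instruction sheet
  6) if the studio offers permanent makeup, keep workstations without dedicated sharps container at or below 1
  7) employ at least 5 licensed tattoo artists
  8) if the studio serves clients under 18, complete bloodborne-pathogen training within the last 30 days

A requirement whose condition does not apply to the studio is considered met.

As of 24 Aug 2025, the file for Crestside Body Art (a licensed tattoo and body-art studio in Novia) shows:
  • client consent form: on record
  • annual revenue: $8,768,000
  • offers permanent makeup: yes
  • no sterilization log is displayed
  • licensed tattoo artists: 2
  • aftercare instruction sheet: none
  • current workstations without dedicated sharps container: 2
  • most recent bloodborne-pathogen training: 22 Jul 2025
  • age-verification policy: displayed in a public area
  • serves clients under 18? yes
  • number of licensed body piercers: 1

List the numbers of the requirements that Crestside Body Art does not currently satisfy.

3, 4, 5, 6, 7, 8

1. client consent form present → met
2. age-verification policy present → met
3. sterilization log absent → not met
4. licensed body piercers 1 < 3 → not met
5. aftercare instruction sheet absent → not met
6. condition 'offers permanent makeup' holds; workstations without dedicated sharps container 2 > 1 → not met
7. licensed tattoo artists 2 < 5 → not met
8. condition 'serves clients under 18' holds; bloodborne-pathogen training 33 days ago vs limit 30 → not met
Not met: 3, 4, 5, 6, 7, 8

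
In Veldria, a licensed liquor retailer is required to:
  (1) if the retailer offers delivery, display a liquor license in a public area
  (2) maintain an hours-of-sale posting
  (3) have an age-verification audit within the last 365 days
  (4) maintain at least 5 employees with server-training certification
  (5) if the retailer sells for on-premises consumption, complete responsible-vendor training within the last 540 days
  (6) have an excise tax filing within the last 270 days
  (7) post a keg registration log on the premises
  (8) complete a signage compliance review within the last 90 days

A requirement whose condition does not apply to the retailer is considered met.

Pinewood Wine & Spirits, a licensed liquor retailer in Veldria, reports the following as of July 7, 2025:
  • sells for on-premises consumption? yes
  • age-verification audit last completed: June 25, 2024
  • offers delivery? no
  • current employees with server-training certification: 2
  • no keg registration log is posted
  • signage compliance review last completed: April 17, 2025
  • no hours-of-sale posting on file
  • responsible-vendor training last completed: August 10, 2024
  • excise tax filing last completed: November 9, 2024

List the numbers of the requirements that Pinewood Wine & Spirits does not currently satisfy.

1. condition 'offers delivery' does not hold → requirement n/a → met
2. hours-of-sale posting absent → not met
3. age-verification audit 377 days ago vs limit 365 → not met
4. employees with server-training certification 2 < 5 → not met
5. condition 'sells for on-premises consumption' holds; responsible-vendor training 331 days ago vs limit 540 → met
6. excise tax filing 240 days ago vs limit 270 → met
7. keg registration log absent → not met
8. signage compliance review 81 days ago vs limit 90 → met
Not met: 2, 3, 4, 7

2, 3, 4, 7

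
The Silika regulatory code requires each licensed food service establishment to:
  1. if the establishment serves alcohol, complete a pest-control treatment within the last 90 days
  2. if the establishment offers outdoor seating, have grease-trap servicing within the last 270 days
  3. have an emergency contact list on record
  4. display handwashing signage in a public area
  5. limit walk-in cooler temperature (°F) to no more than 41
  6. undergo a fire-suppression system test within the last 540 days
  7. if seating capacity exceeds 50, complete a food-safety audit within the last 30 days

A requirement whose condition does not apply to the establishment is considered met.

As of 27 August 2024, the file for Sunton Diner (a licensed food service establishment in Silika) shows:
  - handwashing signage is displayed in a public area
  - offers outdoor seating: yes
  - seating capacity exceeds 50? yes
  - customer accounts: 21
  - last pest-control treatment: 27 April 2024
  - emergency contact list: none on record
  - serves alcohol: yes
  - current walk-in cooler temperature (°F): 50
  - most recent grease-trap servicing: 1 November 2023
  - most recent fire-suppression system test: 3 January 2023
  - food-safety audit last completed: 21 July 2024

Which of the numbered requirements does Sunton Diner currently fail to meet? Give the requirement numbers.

1, 2, 3, 5, 6, 7

1. condition 'serves alcohol' holds; pest-control treatment 122 days ago vs limit 90 → not met
2. condition 'offers outdoor seating' holds; grease-trap servicing 300 days ago vs limit 270 → not met
3. emergency contact list absent → not met
4. handwashing signage present → met
5. walk-in cooler temperature (°F) 50 > 41 → not met
6. fire-suppression system test 602 days ago vs limit 540 → not met
7. condition 'seating capacity exceeds 50' holds; food-safety audit 37 days ago vs limit 30 → not met
Not met: 1, 2, 3, 5, 6, 7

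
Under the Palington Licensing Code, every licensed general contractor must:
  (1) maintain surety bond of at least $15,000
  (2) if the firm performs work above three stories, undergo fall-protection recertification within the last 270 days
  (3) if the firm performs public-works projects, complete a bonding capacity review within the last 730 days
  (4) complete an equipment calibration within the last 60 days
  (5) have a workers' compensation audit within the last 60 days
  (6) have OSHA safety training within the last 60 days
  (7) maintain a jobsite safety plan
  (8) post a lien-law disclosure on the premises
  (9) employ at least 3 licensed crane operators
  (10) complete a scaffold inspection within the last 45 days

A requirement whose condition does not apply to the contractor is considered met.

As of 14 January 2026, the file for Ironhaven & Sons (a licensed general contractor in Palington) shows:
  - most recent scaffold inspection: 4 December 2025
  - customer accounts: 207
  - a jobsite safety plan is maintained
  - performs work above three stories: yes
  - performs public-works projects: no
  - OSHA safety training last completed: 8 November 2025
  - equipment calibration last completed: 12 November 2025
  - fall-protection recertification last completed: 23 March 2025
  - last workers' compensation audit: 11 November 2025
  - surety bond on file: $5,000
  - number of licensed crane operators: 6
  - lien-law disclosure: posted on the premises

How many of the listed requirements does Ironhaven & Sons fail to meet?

5

1. surety bond $5,000 < $15,000 → not met
2. condition 'performs work above three stories' holds; fall-protection recertification 297 days ago vs limit 270 → not met
3. condition 'performs public-works projects' does not hold → requirement n/a → met
4. equipment calibration 63 days ago vs limit 60 → not met
5. workers' compensation audit 64 days ago vs limit 60 → not met
6. OSHA safety training 67 days ago vs limit 60 → not met
7. jobsite safety plan present → met
8. lien-law disclosure present → met
9. licensed crane operators 6 ≥ 3 → met
10. scaffold inspection 41 days ago vs limit 45 → met
Not met: 5 of 10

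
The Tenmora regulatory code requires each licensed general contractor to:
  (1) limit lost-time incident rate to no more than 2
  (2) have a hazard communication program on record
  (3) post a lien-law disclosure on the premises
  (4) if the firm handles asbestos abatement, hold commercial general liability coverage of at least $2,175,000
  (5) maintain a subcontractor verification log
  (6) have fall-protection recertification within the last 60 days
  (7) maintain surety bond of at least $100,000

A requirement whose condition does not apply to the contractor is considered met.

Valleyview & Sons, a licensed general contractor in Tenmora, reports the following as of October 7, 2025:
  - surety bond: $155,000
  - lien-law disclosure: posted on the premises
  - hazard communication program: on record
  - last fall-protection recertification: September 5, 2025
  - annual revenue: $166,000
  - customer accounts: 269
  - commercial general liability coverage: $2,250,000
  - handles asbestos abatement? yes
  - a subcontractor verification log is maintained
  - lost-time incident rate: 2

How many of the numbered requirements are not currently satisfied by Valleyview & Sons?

1. lost-time incident rate 2 ≤ 2 → met
2. hazard communication program present → met
3. lien-law disclosure present → met
4. condition 'handles asbestos abatement' holds; commercial general liability coverage $2,250,000 ≥ $2,175,000 → met
5. subcontractor verification log present → met
6. fall-protection recertification 32 days ago vs limit 60 → met
7. surety bond $155,000 ≥ $100,000 → met
Not met: 0 of 7

0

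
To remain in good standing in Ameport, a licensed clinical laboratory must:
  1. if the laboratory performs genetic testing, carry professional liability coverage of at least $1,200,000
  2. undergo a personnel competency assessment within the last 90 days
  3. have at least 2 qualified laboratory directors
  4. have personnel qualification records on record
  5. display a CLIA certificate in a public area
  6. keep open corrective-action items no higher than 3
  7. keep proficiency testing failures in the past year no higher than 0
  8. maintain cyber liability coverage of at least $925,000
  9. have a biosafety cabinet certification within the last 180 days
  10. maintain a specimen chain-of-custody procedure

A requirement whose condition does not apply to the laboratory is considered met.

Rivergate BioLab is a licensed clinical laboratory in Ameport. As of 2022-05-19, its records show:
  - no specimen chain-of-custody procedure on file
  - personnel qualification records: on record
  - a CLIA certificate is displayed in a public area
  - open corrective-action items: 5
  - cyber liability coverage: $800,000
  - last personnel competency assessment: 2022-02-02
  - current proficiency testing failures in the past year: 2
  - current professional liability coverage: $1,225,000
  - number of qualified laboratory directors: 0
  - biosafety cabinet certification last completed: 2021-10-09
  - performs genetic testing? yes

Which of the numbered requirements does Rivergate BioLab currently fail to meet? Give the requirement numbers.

1. condition 'performs genetic testing' holds; professional liability coverage $1,225,000 ≥ $1,200,000 → met
2. personnel competency assessment 106 days ago vs limit 90 → not met
3. qualified laboratory directors 0 < 2 → not met
4. personnel qualification records present → met
5. CLIA certificate present → met
6. open corrective-action items 5 > 3 → not met
7. proficiency testing failures in the past year 2 > 0 → not met
8. cyber liability coverage $800,000 < $925,000 → not met
9. biosafety cabinet certification 222 days ago vs limit 180 → not met
10. specimen chain-of-custody procedure absent → not met
Not met: 2, 3, 6, 7, 8, 9, 10

2, 3, 6, 7, 8, 9, 10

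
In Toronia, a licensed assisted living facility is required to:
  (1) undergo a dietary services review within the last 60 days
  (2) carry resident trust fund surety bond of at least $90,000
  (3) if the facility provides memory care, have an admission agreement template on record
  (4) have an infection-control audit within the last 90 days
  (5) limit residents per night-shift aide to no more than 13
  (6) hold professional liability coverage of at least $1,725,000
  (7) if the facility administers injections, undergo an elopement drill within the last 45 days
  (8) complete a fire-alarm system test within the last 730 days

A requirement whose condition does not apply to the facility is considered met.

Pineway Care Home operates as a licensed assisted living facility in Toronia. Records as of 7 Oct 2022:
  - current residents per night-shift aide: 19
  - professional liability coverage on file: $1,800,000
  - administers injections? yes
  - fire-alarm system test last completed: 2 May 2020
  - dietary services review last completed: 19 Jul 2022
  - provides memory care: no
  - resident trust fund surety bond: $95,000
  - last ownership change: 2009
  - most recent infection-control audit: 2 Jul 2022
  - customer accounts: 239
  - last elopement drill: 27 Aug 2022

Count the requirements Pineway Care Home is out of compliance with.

4

1. dietary services review 80 days ago vs limit 60 → not met
2. resident trust fund surety bond $95,000 ≥ $90,000 → met
3. condition 'provides memory care' does not hold → requirement n/a → met
4. infection-control audit 97 days ago vs limit 90 → not met
5. residents per night-shift aide 19 > 13 → not met
6. professional liability coverage $1,800,000 ≥ $1,725,000 → met
7. condition 'administers injections' holds; elopement drill 41 days ago vs limit 45 → met
8. fire-alarm system test 888 days ago vs limit 730 → not met
Not met: 4 of 8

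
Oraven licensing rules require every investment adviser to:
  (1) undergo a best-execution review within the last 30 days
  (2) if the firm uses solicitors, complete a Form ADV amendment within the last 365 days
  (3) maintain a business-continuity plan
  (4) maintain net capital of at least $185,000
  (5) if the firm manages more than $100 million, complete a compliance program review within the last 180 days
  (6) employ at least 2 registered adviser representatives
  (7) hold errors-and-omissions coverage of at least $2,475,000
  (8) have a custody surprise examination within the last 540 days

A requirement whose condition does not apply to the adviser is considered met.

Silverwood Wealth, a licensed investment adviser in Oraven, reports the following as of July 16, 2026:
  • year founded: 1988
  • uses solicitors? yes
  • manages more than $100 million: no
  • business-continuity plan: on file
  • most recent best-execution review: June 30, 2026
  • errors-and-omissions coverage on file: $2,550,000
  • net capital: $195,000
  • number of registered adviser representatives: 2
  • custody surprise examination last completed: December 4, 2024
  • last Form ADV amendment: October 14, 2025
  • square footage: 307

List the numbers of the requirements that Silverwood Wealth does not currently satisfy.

8

1. best-execution review 16 days ago vs limit 30 → met
2. condition 'uses solicitors' holds; Form ADV amendment 275 days ago vs limit 365 → met
3. business-continuity plan present → met
4. net capital $195,000 ≥ $185,000 → met
5. condition 'manages more than $100 million' does not hold → requirement n/a → met
6. registered adviser representatives 2 ≥ 2 → met
7. errors-and-omissions coverage $2,550,000 ≥ $2,475,000 → met
8. custody surprise examination 589 days ago vs limit 540 → not met
Not met: 8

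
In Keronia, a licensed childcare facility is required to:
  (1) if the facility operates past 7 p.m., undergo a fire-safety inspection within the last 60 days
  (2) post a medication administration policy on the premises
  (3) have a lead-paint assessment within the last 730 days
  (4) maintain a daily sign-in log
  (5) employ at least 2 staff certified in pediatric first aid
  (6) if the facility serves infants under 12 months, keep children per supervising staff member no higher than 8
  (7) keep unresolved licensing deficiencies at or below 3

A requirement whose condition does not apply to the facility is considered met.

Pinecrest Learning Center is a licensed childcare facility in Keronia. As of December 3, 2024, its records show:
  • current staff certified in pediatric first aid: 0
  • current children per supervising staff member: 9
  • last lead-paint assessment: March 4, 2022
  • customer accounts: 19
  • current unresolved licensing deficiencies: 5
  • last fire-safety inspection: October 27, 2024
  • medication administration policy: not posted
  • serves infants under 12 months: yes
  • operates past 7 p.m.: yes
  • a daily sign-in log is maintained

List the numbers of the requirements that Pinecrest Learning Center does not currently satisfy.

2, 3, 5, 6, 7

1. condition 'operates past 7 p.m.' holds; fire-safety inspection 37 days ago vs limit 60 → met
2. medication administration policy absent → not met
3. lead-paint assessment 1005 days ago vs limit 730 → not met
4. daily sign-in log present → met
5. staff certified in pediatric first aid 0 < 2 → not met
6. condition 'serves infants under 12 months' holds; children per supervising staff member 9 > 8 → not met
7. unresolved licensing deficiencies 5 > 3 → not met
Not met: 2, 3, 5, 6, 7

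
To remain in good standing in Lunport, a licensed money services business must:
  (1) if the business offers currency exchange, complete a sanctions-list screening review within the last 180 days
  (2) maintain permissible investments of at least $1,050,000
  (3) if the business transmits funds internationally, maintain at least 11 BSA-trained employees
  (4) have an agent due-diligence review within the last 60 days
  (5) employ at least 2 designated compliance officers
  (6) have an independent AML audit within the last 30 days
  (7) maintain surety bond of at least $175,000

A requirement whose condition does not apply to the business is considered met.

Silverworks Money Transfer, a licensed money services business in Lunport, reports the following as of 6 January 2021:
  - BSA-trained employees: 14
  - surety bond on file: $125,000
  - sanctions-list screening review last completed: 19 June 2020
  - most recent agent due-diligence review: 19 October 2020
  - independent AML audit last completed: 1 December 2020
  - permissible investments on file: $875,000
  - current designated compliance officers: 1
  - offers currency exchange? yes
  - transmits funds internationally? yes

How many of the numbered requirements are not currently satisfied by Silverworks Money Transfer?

6

1. condition 'offers currency exchange' holds; sanctions-list screening review 201 days ago vs limit 180 → not met
2. permissible investments $875,000 < $1,050,000 → not met
3. condition 'transmits funds internationally' holds; BSA-trained employees 14 ≥ 11 → met
4. agent due-diligence review 79 days ago vs limit 60 → not met
5. designated compliance officers 1 < 2 → not met
6. independent AML audit 36 days ago vs limit 30 → not met
7. surety bond $125,000 < $175,000 → not met
Not met: 6 of 7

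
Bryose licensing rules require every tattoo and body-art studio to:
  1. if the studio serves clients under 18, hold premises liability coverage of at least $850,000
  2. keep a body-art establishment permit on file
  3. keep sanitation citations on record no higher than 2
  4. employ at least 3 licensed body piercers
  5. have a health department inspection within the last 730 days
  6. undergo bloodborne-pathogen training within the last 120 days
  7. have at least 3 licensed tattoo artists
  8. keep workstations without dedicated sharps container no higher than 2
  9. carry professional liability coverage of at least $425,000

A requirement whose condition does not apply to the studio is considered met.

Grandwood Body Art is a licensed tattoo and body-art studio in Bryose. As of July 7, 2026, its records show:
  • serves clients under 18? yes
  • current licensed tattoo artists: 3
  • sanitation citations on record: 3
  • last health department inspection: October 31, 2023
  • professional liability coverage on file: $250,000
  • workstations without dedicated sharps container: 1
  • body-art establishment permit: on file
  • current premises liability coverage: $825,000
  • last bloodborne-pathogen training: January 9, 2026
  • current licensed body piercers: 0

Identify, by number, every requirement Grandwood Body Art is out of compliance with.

1, 3, 4, 5, 6, 9

1. condition 'serves clients under 18' holds; premises liability coverage $825,000 < $850,000 → not met
2. body-art establishment permit present → met
3. sanitation citations on record 3 > 2 → not met
4. licensed body piercers 0 < 3 → not met
5. health department inspection 980 days ago vs limit 730 → not met
6. bloodborne-pathogen training 179 days ago vs limit 120 → not met
7. licensed tattoo artists 3 ≥ 3 → met
8. workstations without dedicated sharps container 1 ≤ 2 → met
9. professional liability coverage $250,000 < $425,000 → not met
Not met: 1, 3, 4, 5, 6, 9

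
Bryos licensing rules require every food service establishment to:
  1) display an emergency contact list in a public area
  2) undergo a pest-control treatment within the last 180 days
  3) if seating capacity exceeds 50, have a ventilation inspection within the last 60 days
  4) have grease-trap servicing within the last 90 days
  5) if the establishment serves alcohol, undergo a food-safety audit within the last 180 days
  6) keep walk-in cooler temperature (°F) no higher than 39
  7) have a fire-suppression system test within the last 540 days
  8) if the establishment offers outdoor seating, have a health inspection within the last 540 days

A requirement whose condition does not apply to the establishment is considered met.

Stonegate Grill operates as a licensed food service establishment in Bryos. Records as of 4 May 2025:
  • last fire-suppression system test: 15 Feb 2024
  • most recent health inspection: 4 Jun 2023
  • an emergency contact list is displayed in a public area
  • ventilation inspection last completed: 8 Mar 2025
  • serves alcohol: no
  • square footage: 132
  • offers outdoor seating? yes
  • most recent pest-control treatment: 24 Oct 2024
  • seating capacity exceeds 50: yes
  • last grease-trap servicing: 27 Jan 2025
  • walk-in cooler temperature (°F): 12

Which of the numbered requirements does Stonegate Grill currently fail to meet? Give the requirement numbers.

2, 4, 8

1. emergency contact list present → met
2. pest-control treatment 192 days ago vs limit 180 → not met
3. condition 'seating capacity exceeds 50' holds; ventilation inspection 57 days ago vs limit 60 → met
4. grease-trap servicing 97 days ago vs limit 90 → not met
5. condition 'serves alcohol' does not hold → requirement n/a → met
6. walk-in cooler temperature (°F) 12 ≤ 39 → met
7. fire-suppression system test 444 days ago vs limit 540 → met
8. condition 'offers outdoor seating' holds; health inspection 700 days ago vs limit 540 → not met
Not met: 2, 4, 8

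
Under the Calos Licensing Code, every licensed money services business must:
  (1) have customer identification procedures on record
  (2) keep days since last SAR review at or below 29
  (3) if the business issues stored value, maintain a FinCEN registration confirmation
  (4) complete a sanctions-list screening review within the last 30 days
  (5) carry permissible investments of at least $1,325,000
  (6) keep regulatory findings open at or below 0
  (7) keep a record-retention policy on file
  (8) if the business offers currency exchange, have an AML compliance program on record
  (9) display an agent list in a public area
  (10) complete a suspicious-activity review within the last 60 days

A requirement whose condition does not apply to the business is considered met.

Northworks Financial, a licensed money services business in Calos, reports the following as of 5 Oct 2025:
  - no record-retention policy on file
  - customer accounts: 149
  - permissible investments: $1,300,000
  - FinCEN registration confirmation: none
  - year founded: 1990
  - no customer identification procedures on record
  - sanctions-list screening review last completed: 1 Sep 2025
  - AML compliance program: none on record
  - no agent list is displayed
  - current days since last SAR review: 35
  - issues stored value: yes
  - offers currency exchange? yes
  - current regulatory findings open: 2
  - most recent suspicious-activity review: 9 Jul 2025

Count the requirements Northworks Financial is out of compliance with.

10

1. customer identification procedures absent → not met
2. days since last SAR review 35 > 29 → not met
3. condition 'issues stored value' holds; FinCEN registration confirmation absent → not met
4. sanctions-list screening review 34 days ago vs limit 30 → not met
5. permissible investments $1,300,000 < $1,325,000 → not met
6. regulatory findings open 2 > 0 → not met
7. record-retention policy absent → not met
8. condition 'offers currency exchange' holds; AML compliance program absent → not met
9. agent list absent → not met
10. suspicious-activity review 88 days ago vs limit 60 → not met
Not met: 10 of 10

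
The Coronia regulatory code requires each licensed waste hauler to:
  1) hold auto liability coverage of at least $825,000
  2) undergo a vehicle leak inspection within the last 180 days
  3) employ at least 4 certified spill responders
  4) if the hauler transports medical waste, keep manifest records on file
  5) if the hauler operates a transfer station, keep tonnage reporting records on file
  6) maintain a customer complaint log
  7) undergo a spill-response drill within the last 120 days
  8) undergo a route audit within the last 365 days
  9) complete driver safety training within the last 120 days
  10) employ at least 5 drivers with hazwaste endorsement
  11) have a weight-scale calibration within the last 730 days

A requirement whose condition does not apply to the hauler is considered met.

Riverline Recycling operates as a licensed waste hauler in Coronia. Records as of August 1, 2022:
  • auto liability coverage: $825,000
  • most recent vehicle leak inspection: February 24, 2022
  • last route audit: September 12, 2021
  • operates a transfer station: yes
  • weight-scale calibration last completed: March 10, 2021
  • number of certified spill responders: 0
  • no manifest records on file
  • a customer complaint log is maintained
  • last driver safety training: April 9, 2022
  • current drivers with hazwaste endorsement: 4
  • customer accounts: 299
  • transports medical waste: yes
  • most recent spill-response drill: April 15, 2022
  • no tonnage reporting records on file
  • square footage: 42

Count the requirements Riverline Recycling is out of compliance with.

4

1. auto liability coverage $825,000 ≥ $825,000 → met
2. vehicle leak inspection 158 days ago vs limit 180 → met
3. certified spill responders 0 < 4 → not met
4. condition 'transports medical waste' holds; manifest records absent → not met
5. condition 'operates a transfer station' holds; tonnage reporting records absent → not met
6. customer complaint log present → met
7. spill-response drill 108 days ago vs limit 120 → met
8. route audit 323 days ago vs limit 365 → met
9. driver safety training 114 days ago vs limit 120 → met
10. drivers with hazwaste endorsement 4 < 5 → not met
11. weight-scale calibration 509 days ago vs limit 730 → met
Not met: 4 of 11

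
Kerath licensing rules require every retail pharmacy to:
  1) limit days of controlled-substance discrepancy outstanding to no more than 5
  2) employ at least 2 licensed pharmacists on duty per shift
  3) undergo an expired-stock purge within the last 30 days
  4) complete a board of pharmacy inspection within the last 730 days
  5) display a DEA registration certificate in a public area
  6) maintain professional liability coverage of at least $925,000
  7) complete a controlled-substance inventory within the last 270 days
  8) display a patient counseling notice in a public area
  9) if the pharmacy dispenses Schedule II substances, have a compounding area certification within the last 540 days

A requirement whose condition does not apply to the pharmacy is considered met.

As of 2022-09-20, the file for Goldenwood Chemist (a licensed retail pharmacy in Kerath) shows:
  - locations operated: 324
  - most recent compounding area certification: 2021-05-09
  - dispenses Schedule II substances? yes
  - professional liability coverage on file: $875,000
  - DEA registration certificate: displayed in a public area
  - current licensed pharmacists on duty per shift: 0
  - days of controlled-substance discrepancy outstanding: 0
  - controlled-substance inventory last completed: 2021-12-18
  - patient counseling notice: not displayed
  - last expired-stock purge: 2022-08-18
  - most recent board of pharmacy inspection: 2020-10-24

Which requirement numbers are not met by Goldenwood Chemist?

2, 3, 6, 7, 8

1. days of controlled-substance discrepancy outstanding 0 ≤ 5 → met
2. licensed pharmacists on duty per shift 0 < 2 → not met
3. expired-stock purge 33 days ago vs limit 30 → not met
4. board of pharmacy inspection 696 days ago vs limit 730 → met
5. DEA registration certificate present → met
6. professional liability coverage $875,000 < $925,000 → not met
7. controlled-substance inventory 276 days ago vs limit 270 → not met
8. patient counseling notice absent → not met
9. condition 'dispenses Schedule II substances' holds; compounding area certification 499 days ago vs limit 540 → met
Not met: 2, 3, 6, 7, 8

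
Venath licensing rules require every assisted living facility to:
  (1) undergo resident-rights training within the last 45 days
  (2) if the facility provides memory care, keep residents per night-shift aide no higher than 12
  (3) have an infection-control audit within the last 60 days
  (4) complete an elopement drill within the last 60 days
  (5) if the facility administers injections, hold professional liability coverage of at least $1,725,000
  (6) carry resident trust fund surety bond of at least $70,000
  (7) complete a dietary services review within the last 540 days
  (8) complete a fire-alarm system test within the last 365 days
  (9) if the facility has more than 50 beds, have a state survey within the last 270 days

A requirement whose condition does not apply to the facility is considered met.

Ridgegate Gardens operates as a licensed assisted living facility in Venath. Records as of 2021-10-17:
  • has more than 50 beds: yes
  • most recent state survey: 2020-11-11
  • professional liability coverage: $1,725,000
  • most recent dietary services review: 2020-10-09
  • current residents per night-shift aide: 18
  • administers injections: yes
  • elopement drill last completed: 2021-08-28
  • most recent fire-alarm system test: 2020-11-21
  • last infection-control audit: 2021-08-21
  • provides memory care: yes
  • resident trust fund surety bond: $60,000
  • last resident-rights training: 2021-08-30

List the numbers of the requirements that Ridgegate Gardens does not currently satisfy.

1. resident-rights training 48 days ago vs limit 45 → not met
2. condition 'provides memory care' holds; residents per night-shift aide 18 > 12 → not met
3. infection-control audit 57 days ago vs limit 60 → met
4. elopement drill 50 days ago vs limit 60 → met
5. condition 'administers injections' holds; professional liability coverage $1,725,000 ≥ $1,725,000 → met
6. resident trust fund surety bond $60,000 < $70,000 → not met
7. dietary services review 373 days ago vs limit 540 → met
8. fire-alarm system test 330 days ago vs limit 365 → met
9. condition 'has more than 50 beds' holds; state survey 340 days ago vs limit 270 → not met
Not met: 1, 2, 6, 9

1, 2, 6, 9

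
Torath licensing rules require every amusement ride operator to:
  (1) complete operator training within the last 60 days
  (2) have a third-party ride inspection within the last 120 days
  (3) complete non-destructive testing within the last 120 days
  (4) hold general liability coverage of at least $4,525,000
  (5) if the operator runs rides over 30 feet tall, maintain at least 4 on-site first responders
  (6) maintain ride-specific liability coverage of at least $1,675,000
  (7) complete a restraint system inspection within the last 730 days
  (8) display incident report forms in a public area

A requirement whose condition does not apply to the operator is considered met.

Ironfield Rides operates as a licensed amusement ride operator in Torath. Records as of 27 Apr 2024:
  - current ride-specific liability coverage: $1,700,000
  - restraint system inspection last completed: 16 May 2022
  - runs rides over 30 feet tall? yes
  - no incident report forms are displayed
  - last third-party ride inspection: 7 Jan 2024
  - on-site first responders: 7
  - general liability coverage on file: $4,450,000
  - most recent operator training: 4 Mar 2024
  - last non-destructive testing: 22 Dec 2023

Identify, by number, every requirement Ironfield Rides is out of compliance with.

1. operator training 54 days ago vs limit 60 → met
2. third-party ride inspection 111 days ago vs limit 120 → met
3. non-destructive testing 127 days ago vs limit 120 → not met
4. general liability coverage $4,450,000 < $4,525,000 → not met
5. condition 'runs rides over 30 feet tall' holds; on-site first responders 7 ≥ 4 → met
6. ride-specific liability coverage $1,700,000 ≥ $1,675,000 → met
7. restraint system inspection 712 days ago vs limit 730 → met
8. incident report forms absent → not met
Not met: 3, 4, 8

3, 4, 8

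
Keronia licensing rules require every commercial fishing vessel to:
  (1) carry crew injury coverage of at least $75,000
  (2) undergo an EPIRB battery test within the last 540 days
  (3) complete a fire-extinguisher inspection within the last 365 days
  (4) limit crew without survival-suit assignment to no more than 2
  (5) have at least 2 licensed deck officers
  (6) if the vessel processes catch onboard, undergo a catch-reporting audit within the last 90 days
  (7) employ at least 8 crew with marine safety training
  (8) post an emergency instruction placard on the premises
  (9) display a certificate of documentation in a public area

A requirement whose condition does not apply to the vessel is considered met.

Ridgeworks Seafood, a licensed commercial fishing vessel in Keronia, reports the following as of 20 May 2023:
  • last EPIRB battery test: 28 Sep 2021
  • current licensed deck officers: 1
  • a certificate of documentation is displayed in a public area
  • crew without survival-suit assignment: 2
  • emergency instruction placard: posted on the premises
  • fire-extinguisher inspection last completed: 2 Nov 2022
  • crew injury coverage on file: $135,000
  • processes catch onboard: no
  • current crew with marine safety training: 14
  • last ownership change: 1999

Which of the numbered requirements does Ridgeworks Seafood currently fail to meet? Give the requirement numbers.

1. crew injury coverage $135,000 ≥ $75,000 → met
2. EPIRB battery test 599 days ago vs limit 540 → not met
3. fire-extinguisher inspection 199 days ago vs limit 365 → met
4. crew without survival-suit assignment 2 ≤ 2 → met
5. licensed deck officers 1 < 2 → not met
6. condition 'processes catch onboard' does not hold → requirement n/a → met
7. crew with marine safety training 14 ≥ 8 → met
8. emergency instruction placard present → met
9. certificate of documentation present → met
Not met: 2, 5

2, 5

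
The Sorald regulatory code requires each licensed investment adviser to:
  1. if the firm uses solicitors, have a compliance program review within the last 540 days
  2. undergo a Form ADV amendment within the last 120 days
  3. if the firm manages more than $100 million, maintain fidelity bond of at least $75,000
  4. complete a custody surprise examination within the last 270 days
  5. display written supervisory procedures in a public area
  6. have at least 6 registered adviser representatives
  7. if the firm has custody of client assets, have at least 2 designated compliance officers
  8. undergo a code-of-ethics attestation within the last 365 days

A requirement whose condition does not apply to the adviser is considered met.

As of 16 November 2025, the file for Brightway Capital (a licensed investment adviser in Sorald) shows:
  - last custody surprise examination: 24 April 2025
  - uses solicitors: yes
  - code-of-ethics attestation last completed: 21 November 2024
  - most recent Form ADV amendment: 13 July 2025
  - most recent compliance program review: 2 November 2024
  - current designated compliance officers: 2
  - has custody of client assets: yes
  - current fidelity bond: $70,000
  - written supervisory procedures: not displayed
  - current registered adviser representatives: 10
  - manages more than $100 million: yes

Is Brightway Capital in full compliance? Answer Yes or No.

1. condition 'uses solicitors' holds; compliance program review 379 days ago vs limit 540 → met
2. Form ADV amendment 126 days ago vs limit 120 → not met
3. condition 'manages more than $100 million' holds; fidelity bond $70,000 < $75,000 → not met
4. custody surprise examination 206 days ago vs limit 270 → met
5. written supervisory procedures absent → not met
6. registered adviser representatives 10 ≥ 6 → met
7. condition 'has custody of client assets' holds; designated compliance officers 2 ≥ 2 → met
8. code-of-ethics attestation 360 days ago vs limit 365 → met
Not met: 2, 3, 5

No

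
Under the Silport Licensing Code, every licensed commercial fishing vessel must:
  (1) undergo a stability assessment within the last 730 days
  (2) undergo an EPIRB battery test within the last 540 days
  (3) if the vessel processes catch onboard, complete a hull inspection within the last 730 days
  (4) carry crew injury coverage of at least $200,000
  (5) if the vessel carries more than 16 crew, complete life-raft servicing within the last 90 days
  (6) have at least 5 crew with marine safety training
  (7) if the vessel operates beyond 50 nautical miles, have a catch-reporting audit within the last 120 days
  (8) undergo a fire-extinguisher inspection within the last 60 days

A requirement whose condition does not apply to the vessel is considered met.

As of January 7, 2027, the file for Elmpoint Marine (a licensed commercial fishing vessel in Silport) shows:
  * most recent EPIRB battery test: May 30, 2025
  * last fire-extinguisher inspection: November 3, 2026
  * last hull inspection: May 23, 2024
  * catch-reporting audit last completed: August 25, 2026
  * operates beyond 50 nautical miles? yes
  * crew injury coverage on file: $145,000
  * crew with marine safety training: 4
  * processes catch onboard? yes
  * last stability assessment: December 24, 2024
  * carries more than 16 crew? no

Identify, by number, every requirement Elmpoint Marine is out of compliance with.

1, 2, 3, 4, 6, 7, 8

1. stability assessment 744 days ago vs limit 730 → not met
2. EPIRB battery test 587 days ago vs limit 540 → not met
3. condition 'processes catch onboard' holds; hull inspection 959 days ago vs limit 730 → not met
4. crew injury coverage $145,000 < $200,000 → not met
5. condition 'carries more than 16 crew' does not hold → requirement n/a → met
6. crew with marine safety training 4 < 5 → not met
7. condition 'operates beyond 50 nautical miles' holds; catch-reporting audit 135 days ago vs limit 120 → not met
8. fire-extinguisher inspection 65 days ago vs limit 60 → not met
Not met: 1, 2, 3, 4, 6, 7, 8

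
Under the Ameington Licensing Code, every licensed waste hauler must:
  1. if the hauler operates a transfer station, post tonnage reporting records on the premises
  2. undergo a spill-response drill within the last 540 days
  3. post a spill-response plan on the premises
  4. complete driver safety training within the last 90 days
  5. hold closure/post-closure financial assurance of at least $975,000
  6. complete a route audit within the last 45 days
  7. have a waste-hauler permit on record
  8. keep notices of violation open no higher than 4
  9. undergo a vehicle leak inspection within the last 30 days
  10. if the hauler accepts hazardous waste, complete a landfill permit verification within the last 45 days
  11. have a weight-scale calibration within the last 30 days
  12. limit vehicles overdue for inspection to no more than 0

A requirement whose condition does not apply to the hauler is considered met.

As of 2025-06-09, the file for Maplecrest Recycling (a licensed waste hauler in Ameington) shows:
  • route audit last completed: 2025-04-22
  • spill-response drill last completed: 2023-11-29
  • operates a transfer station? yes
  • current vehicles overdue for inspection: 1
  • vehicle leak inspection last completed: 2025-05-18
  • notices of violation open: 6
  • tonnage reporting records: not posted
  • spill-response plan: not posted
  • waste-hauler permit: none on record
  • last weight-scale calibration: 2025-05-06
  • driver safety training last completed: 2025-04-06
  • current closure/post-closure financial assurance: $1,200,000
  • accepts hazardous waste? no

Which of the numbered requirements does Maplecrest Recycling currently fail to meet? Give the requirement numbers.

1. condition 'operates a transfer station' holds; tonnage reporting records absent → not met
2. spill-response drill 558 days ago vs limit 540 → not met
3. spill-response plan absent → not met
4. driver safety training 64 days ago vs limit 90 → met
5. closure/post-closure financial assurance $1,200,000 ≥ $975,000 → met
6. route audit 48 days ago vs limit 45 → not met
7. waste-hauler permit absent → not met
8. notices of violation open 6 > 4 → not met
9. vehicle leak inspection 22 days ago vs limit 30 → met
10. condition 'accepts hazardous waste' does not hold → requirement n/a → met
11. weight-scale calibration 34 days ago vs limit 30 → not met
12. vehicles overdue for inspection 1 > 0 → not met
Not met: 1, 2, 3, 6, 7, 8, 11, 12

1, 2, 3, 6, 7, 8, 11, 12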